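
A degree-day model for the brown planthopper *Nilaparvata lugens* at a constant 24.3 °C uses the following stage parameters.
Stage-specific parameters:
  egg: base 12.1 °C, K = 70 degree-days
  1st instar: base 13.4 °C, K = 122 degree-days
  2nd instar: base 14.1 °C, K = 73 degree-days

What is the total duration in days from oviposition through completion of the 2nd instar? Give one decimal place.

24.1 days

egg: 70 / (24.3 − 12.1) = 70 / 12.2 = 5.738 d.
1st instar: 122 / (24.3 − 13.4) = 122 / 10.9 = 11.193 d.
2nd instar: 73 / (24.3 − 14.1) = 73 / 10.2 = 7.157 d.
Sum = 24.087 ≈ 24.1 days.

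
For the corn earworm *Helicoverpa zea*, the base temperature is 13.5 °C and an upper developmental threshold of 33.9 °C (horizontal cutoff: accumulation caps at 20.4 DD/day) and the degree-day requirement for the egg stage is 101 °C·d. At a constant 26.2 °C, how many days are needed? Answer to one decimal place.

Daily accumulation = 26.2 − 13.5 = 12.7 DD/day.
Duration = 101 / 12.7 = 7.953 ≈ 8.0 days.

8.0 days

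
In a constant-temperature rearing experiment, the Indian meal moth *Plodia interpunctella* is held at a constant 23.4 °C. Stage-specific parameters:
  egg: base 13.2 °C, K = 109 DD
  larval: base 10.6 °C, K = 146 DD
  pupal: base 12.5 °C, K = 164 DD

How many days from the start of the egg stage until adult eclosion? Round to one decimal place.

37.1 days

egg: 109 / (23.4 − 13.2) = 109 / 10.2 = 10.686 d.
larval: 146 / (23.4 − 10.6) = 146 / 12.8 = 11.406 d.
pupal: 164 / (23.4 − 12.5) = 164 / 10.9 = 15.046 d.
Sum = 37.138 ≈ 37.1 days.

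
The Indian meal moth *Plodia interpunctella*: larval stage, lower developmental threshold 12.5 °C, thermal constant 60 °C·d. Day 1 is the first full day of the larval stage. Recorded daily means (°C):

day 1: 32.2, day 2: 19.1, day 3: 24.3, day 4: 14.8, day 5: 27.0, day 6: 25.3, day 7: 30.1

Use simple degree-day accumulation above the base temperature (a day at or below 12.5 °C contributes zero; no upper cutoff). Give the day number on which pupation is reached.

Daily DD above 12.5 °C: 19.7, 6.6, 11.8, 2.3, 14.5, 12.8, 17.6.
Cumulative: 19.7, 26.3, 38.1, 40.4, 54.9, 67.7, 85.3.
The total first reaches 60 DD on day 6.

day 6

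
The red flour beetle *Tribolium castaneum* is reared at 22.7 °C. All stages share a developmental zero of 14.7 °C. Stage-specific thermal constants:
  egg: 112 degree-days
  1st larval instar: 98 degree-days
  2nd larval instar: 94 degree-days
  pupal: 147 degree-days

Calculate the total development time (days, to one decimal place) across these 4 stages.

56.4 days

Daily accumulation at 22.7 °C = 22.7 − 14.7 = 8.0 DD/day.
Total K = 112 + 98 + 94 + 147 = 451 DD.
Total duration = 451 / 8.0 = 56.375 ≈ 56.4 days.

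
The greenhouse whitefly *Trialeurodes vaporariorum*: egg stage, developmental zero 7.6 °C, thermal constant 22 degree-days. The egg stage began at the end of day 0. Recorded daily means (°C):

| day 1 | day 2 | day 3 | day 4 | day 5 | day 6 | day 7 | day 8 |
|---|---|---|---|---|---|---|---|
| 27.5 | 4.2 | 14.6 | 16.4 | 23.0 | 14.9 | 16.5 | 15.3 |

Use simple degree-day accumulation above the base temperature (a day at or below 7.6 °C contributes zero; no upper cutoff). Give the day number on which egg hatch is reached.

day 3

Daily DD above 7.6 °C: 19.9, 0.0, 7.0, 8.8, 15.4, 7.3, 8.9, 7.7.
Cumulative: 19.9, 19.9, 26.9, 35.7, 51.1, 58.4, 67.3, 75.0.
The total first reaches 22 DD on day 3.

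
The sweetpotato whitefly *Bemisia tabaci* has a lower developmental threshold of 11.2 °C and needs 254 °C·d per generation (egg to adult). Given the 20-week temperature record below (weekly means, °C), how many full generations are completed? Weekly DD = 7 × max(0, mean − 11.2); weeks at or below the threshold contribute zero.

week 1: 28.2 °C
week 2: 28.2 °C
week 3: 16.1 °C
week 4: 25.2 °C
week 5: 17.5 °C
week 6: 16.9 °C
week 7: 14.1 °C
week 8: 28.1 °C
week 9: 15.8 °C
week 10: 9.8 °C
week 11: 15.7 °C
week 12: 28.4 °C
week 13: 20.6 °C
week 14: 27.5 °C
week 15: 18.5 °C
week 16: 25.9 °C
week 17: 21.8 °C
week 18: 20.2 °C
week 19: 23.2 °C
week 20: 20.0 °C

Weekly DD (7 × max(0, T̄ − 11.2)): 119.0, 119.0, 34.3, 98.0, 44.1, 39.9, 20.3, 118.3, 32.2, 0.0, 31.5, 120.4, 65.8, 114.1, 51.1, 102.9, 74.2, 63.0, 84.0, 61.6.
Season total = 1393.7 DD.
Complete generations = ⌊1393.7 / 254⌋ = 5.

5 generations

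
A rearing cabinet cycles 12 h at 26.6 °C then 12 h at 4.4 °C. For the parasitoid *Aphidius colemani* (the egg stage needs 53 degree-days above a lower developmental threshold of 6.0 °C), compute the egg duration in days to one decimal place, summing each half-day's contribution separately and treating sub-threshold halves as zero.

Day half: max(0, 26.6 − 6.0) × 0.5 = 20.6 × 0.5 = 10.30 DD.
Night half: max(0, 4.4 − 6.0) × 0.5 = 0.0 × 0.5 = 0.00 DD.
Per 24 h: 10.30 DD/day.
Duration = 53 / 10.30 = 5.146 ≈ 5.1 days.

5.1 days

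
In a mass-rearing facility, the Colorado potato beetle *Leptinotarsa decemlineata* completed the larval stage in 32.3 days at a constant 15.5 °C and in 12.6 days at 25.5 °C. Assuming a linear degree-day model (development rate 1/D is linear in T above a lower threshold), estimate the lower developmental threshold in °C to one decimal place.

9.1 °C

Equal thermal constants: D₁(T₁ − T_b) = D₂(T₂ − T_b).
32.3·(15.5 − T_b) = 12.6·(25.5 − T_b)
T_b = (32.3·15.5 − 12.6·25.5) / (32.3 − 12.6) = 179.35 / 19.7 = 9.104 °C ≈ 9.1 °C.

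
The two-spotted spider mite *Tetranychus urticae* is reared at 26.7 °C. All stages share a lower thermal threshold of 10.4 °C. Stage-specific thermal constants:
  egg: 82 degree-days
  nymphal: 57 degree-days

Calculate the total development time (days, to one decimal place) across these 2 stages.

Daily accumulation at 26.7 °C = 26.7 − 10.4 = 16.3 DD/day.
Total K = 82 + 57 = 139 DD.
Total duration = 139 / 16.3 = 8.528 ≈ 8.5 days.

8.5 days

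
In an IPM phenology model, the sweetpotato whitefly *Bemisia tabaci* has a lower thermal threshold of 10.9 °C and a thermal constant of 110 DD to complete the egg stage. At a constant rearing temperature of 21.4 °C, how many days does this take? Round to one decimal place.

Daily accumulation = 21.4 − 10.9 = 10.5 DD/day.
Duration = 110 / 10.5 = 10.476 ≈ 10.5 days.

10.5 days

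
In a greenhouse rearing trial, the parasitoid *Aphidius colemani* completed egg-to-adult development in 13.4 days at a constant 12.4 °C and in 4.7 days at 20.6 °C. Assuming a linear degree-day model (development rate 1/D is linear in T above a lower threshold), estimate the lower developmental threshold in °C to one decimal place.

Equal thermal constants: D₁(T₁ − T_b) = D₂(T₂ − T_b).
13.4·(12.4 − T_b) = 4.7·(20.6 − T_b)
T_b = (13.4·12.4 − 4.7·20.6) / (13.4 − 4.7) = 69.34 / 8.7 = 7.970 °C ≈ 8.0 °C.

8.0 °C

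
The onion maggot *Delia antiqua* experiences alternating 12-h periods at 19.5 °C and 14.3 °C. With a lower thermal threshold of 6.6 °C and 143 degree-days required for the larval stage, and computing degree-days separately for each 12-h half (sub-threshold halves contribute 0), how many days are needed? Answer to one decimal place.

Day half: max(0, 19.5 − 6.6) × 0.5 = 12.9 × 0.5 = 6.45 DD.
Night half: max(0, 14.3 − 6.6) × 0.5 = 7.7 × 0.5 = 3.85 DD.
Per 24 h: 10.30 DD/day.
Duration = 143 / 10.30 = 13.883 ≈ 13.9 days.

13.9 days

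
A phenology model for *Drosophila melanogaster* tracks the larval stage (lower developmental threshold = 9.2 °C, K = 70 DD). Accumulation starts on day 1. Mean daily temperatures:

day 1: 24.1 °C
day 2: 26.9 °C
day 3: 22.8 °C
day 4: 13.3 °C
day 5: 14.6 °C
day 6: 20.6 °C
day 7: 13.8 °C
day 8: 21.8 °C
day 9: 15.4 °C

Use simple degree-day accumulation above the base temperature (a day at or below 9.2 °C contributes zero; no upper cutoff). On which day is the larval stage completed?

day 7

Daily DD above 9.2 °C: 14.9, 17.7, 13.6, 4.1, 5.4, 11.4, 4.6, 12.6, 6.2.
Cumulative: 14.9, 32.6, 46.2, 50.3, 55.7, 67.1, 71.7, 84.3, 90.5.
The total first reaches 70 DD on day 7.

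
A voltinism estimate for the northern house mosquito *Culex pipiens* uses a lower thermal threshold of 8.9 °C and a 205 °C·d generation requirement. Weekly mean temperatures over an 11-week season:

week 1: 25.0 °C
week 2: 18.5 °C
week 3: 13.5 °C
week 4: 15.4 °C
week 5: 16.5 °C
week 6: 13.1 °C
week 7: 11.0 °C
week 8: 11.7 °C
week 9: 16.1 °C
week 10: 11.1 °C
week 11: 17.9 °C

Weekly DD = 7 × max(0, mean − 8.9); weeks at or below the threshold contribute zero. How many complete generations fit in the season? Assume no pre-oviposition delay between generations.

2 generations

Weekly DD (7 × max(0, T̄ − 8.9)): 112.7, 67.2, 32.2, 45.5, 53.2, 29.4, 14.7, 19.6, 50.4, 15.4, 63.0.
Season total = 503.3 DD.
Complete generations = ⌊503.3 / 205⌋ = 2.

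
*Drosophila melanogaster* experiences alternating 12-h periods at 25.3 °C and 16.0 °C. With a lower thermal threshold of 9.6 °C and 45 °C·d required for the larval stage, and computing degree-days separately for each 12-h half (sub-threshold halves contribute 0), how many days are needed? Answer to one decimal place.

Day half: max(0, 25.3 − 9.6) × 0.5 = 15.7 × 0.5 = 7.85 DD.
Night half: max(0, 16.0 − 9.6) × 0.5 = 6.4 × 0.5 = 3.20 DD.
Per 24 h: 11.05 DD/day.
Duration = 45 / 11.05 = 4.072 ≈ 4.1 days.

4.1 days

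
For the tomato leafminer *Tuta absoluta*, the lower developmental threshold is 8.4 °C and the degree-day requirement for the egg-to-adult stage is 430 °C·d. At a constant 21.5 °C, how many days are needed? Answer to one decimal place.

Daily accumulation = 21.5 − 8.4 = 13.1 DD/day.
Duration = 430 / 13.1 = 32.824 ≈ 32.8 days.

32.8 days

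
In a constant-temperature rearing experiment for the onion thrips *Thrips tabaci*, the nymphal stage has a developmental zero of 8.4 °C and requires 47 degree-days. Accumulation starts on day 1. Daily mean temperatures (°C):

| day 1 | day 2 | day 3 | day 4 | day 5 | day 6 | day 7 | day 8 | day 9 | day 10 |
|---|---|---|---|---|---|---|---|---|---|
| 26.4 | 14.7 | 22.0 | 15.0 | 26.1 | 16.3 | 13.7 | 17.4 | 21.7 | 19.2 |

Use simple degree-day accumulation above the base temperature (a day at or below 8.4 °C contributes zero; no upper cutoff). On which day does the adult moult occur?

day 5

Daily DD above 8.4 °C: 18.0, 6.3, 13.6, 6.6, 17.7, 7.9, 5.3, 9.0, 13.3, 10.8.
Cumulative: 18.0, 24.3, 37.9, 44.5, 62.2, 70.1, 75.4, 84.4, 97.7, 108.5.
The total first reaches 47 DD on day 5.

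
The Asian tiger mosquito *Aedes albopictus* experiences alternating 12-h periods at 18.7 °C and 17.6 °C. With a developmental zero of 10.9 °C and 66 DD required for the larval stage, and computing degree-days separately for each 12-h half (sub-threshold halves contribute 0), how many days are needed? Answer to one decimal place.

9.1 days

Day half: max(0, 18.7 − 10.9) × 0.5 = 7.8 × 0.5 = 3.90 DD.
Night half: max(0, 17.6 − 10.9) × 0.5 = 6.7 × 0.5 = 3.35 DD.
Per 24 h: 7.25 DD/day.
Duration = 66 / 7.25 = 9.103 ≈ 9.1 days.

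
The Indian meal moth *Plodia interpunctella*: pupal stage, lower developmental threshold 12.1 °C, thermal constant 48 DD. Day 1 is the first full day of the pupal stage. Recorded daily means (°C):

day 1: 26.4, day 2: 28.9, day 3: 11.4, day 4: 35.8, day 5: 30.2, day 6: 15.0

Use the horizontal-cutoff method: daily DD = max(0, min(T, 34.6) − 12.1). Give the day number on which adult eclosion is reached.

Daily DD above 12.1 °C (capped at 22.5): 14.3, 16.8, 0.0, 22.5, 18.1, 2.9.
Cumulative: 14.3, 31.1, 31.1, 53.6, 71.7, 74.6.
The total first reaches 48 DD on day 4.

day 4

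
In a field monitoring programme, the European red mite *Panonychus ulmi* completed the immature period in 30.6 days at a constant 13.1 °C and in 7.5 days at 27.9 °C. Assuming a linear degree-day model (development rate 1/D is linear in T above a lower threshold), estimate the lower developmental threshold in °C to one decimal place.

8.3 °C

Equal thermal constants: D₁(T₁ − T_b) = D₂(T₂ − T_b).
30.6·(13.1 − T_b) = 7.5·(27.9 − T_b)
T_b = (30.6·13.1 − 7.5·27.9) / (30.6 − 7.5) = 191.61 / 23.1 = 8.295 °C ≈ 8.3 °C.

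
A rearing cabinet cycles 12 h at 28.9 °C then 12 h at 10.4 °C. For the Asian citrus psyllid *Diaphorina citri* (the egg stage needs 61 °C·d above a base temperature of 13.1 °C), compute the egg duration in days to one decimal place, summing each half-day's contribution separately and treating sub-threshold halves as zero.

Day half: max(0, 28.9 − 13.1) × 0.5 = 15.8 × 0.5 = 7.90 DD.
Night half: max(0, 10.4 − 13.1) × 0.5 = 0.0 × 0.5 = 0.00 DD.
Per 24 h: 7.90 DD/day.
Duration = 61 / 7.90 = 7.722 ≈ 7.7 days.

7.7 days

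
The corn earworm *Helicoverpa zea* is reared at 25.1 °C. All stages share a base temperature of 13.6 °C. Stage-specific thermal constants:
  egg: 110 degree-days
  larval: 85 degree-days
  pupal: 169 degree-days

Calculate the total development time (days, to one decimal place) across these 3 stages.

31.7 days

Daily accumulation at 25.1 °C = 25.1 − 13.6 = 11.5 DD/day.
Total K = 110 + 85 + 169 = 364 DD.
Total duration = 364 / 11.5 = 31.652 ≈ 31.7 days.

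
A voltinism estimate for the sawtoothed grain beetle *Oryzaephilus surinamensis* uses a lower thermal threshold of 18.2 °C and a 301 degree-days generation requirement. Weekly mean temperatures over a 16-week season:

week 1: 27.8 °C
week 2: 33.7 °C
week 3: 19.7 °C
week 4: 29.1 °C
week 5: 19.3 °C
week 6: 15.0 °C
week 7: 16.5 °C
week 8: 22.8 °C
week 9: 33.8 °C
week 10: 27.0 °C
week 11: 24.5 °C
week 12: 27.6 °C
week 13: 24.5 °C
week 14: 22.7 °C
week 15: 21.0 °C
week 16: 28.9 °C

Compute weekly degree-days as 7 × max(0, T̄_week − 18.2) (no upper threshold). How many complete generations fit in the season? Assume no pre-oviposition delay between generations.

Weekly DD (7 × max(0, T̄ − 18.2)): 67.2, 108.5, 10.5, 76.3, 7.7, 0.0, 0.0, 32.2, 109.2, 61.6, 44.1, 65.8, 44.1, 31.5, 19.6, 74.9.
Season total = 753.2 DD.
Complete generations = ⌊753.2 / 301⌋ = 2.

2 generations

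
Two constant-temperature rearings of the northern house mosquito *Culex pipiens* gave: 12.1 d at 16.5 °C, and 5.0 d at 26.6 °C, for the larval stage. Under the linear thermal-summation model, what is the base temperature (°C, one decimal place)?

9.4 °C

Equal thermal constants: D₁(T₁ − T_b) = D₂(T₂ − T_b).
12.1·(16.5 − T_b) = 5.0·(26.6 − T_b)
T_b = (12.1·16.5 − 5.0·26.6) / (12.1 − 5.0) = 66.65 / 7.1 = 9.387 °C ≈ 9.4 °C.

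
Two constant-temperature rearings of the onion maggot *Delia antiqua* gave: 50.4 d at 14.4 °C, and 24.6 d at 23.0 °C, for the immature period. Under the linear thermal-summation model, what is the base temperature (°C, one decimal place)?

6.2 °C

Equal thermal constants: D₁(T₁ − T_b) = D₂(T₂ − T_b).
50.4·(14.4 − T_b) = 24.6·(23.0 − T_b)
T_b = (50.4·14.4 − 24.6·23.0) / (50.4 − 24.6) = 159.96 / 25.8 = 6.200 °C ≈ 6.2 °C.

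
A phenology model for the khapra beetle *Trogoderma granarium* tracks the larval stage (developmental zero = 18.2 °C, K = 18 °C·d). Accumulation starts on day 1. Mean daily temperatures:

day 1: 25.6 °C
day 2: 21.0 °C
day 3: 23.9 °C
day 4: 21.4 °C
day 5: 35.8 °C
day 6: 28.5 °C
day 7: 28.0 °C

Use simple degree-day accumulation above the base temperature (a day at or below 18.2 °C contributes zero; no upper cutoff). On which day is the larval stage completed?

day 4

Daily DD above 18.2 °C: 7.4, 2.8, 5.7, 3.2, 17.6, 10.3, 9.8.
Cumulative: 7.4, 10.2, 15.9, 19.1, 36.7, 47.0, 56.8.
The total first reaches 18 DD on day 4.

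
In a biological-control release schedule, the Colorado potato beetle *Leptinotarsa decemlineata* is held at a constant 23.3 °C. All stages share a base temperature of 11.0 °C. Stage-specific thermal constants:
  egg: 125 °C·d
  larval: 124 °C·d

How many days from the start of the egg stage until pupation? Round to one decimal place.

Daily accumulation at 23.3 °C = 23.3 − 11.0 = 12.3 DD/day.
Total K = 125 + 124 = 249 DD.
Total duration = 249 / 12.3 = 20.244 ≈ 20.2 days.

20.2 days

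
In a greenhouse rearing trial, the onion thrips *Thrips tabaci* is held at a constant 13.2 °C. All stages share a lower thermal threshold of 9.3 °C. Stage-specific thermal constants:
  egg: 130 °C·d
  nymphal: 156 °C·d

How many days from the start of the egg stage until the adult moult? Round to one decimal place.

73.3 days

Daily accumulation at 13.2 °C = 13.2 − 9.3 = 3.9 DD/day.
Total K = 130 + 156 = 286 DD.
Total duration = 286 / 3.9 = 73.333 ≈ 73.3 days.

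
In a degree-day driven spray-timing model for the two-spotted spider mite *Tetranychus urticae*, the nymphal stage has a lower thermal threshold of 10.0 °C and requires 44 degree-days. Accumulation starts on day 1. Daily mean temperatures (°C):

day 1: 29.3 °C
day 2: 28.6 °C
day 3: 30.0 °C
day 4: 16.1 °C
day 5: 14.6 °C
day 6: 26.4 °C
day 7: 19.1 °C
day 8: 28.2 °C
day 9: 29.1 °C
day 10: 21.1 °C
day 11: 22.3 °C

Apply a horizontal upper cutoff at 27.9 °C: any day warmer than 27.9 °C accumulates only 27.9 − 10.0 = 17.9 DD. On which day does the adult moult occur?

Daily DD above 10.0 °C (capped at 17.9): 17.9, 17.9, 17.9, 6.1, 4.6, 16.4, 9.1, 17.9, 17.9, 11.1, 12.3.
Cumulative: 17.9, 35.8, 53.7, 59.8, 64.4, 80.8, 89.9, 107.8, 125.7, 136.8, 149.1.
The total first reaches 44 DD on day 3.

day 3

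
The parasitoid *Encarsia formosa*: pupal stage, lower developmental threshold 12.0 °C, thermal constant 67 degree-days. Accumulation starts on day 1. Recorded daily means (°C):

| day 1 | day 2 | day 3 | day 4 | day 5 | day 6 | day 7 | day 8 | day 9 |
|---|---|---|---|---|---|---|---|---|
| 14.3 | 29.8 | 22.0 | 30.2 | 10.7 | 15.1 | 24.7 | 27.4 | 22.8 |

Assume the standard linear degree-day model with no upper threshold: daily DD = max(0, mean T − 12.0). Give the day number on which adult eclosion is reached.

Daily DD above 12.0 °C: 2.3, 17.8, 10.0, 18.2, 0.0, 3.1, 12.7, 15.4, 10.8.
Cumulative: 2.3, 20.1, 30.1, 48.3, 48.3, 51.4, 64.1, 79.5, 90.3.
The total first reaches 67 DD on day 8.

day 8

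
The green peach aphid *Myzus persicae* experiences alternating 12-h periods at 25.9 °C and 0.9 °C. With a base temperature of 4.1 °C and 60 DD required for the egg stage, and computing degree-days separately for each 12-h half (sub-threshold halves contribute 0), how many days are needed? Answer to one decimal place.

5.5 days

Day half: max(0, 25.9 − 4.1) × 0.5 = 21.8 × 0.5 = 10.90 DD.
Night half: max(0, 0.9 − 4.1) × 0.5 = 0.0 × 0.5 = 0.00 DD.
Per 24 h: 10.90 DD/day.
Duration = 60 / 10.90 = 5.505 ≈ 5.5 days.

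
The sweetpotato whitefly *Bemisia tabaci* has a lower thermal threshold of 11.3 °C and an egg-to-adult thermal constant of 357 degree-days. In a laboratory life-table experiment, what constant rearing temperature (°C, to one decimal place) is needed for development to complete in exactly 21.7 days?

Required daily accumulation = 357 / 21.7 = 16.452 DD/day.
T = T_base + 16.452 = 11.3 + 16.452 = 27.752 ≈ 27.8 °C.

27.8 °C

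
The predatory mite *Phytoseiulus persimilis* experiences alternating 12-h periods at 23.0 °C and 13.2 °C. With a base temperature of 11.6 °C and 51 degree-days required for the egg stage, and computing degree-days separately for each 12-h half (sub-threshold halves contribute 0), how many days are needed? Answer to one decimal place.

Day half: max(0, 23.0 − 11.6) × 0.5 = 11.4 × 0.5 = 5.70 DD.
Night half: max(0, 13.2 − 11.6) × 0.5 = 1.6 × 0.5 = 0.80 DD.
Per 24 h: 6.50 DD/day.
Duration = 51 / 6.50 = 7.846 ≈ 7.8 days.

7.8 days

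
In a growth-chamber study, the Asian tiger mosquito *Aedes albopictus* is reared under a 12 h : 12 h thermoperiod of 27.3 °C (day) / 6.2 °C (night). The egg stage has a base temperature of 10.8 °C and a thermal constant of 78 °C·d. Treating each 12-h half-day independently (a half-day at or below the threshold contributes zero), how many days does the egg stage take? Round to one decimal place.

9.5 days

Day half: max(0, 27.3 − 10.8) × 0.5 = 16.5 × 0.5 = 8.25 DD.
Night half: max(0, 6.2 − 10.8) × 0.5 = 0.0 × 0.5 = 0.00 DD.
Per 24 h: 8.25 DD/day.
Duration = 78 / 8.25 = 9.455 ≈ 9.5 days.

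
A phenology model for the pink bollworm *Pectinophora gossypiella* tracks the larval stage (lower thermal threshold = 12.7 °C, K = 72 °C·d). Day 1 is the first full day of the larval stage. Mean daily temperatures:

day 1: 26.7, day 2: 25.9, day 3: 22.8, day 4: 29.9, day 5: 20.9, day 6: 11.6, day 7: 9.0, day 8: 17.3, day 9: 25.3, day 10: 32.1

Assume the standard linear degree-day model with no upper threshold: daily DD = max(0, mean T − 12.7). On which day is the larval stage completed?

Daily DD above 12.7 °C: 14.0, 13.2, 10.1, 17.2, 8.2, 0.0, 0.0, 4.6, 12.6, 19.4.
Cumulative: 14.0, 27.2, 37.3, 54.5, 62.7, 62.7, 62.7, 67.3, 79.9, 99.3.
The total first reaches 72 DD on day 9.

day 9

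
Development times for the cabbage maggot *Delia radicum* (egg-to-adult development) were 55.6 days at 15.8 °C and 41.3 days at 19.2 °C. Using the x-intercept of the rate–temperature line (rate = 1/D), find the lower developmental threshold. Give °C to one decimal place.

Linear rate model ⇒ the product D·(T − T_b) is constant across temperatures.
55.6·(15.8 − T_b) = 41.3·(19.2 − T_b)
T_b = (55.6·15.8 − 41.3·19.2) / (55.6 − 41.3) = 85.52 / 14.3 = 5.980 °C ≈ 6.0 °C.

6.0 °C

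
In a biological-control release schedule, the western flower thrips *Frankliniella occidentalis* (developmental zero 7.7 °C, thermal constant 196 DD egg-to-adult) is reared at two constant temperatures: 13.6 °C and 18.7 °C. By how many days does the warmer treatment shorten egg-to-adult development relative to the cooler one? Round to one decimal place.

15.4 days

At 13.6 °C: 196 / (13.6 − 7.7) = 196 / 5.9 = 33.220 d.
At 18.7 °C: 196 / (18.7 − 7.7) = 196 / 11.0 = 17.818 d.
Difference = |33.220 − 17.818| = 15.402 ≈ 15.4 days.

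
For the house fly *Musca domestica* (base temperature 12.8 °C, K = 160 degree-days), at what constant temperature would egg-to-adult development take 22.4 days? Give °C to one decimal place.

Required daily accumulation = 160 / 22.4 = 7.143 DD/day.
T = T_base + 7.143 = 12.8 + 7.143 = 19.943 ≈ 19.9 °C.

19.9 °C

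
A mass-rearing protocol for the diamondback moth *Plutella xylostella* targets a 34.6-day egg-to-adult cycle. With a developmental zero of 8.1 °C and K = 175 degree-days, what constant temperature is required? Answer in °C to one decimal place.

13.2 °C

Required daily accumulation = 175 / 34.6 = 5.058 DD/day.
T = T_base + 5.058 = 8.1 + 5.058 = 13.158 ≈ 13.2 °C.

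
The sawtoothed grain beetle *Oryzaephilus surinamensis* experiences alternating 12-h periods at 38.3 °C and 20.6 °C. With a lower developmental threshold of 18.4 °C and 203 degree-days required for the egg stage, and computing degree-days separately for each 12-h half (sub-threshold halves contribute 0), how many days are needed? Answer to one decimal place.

18.4 days

Day half: max(0, 38.3 − 18.4) × 0.5 = 19.9 × 0.5 = 9.95 DD.
Night half: max(0, 20.6 − 18.4) × 0.5 = 2.2 × 0.5 = 1.10 DD.
Per 24 h: 11.05 DD/day.
Duration = 203 / 11.05 = 18.371 ≈ 18.4 days.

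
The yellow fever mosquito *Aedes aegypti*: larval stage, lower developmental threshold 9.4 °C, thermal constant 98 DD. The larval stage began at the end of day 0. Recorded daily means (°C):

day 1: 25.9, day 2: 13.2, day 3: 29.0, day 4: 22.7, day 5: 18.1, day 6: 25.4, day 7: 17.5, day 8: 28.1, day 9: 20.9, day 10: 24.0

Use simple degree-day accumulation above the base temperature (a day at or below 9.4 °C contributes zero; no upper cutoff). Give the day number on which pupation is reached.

day 8

Daily DD above 9.4 °C: 16.5, 3.8, 19.6, 13.3, 8.7, 16.0, 8.1, 18.7, 11.5, 14.6.
Cumulative: 16.5, 20.3, 39.9, 53.2, 61.9, 77.9, 86.0, 104.7, 116.2, 130.8.
The total first reaches 98 DD on day 8.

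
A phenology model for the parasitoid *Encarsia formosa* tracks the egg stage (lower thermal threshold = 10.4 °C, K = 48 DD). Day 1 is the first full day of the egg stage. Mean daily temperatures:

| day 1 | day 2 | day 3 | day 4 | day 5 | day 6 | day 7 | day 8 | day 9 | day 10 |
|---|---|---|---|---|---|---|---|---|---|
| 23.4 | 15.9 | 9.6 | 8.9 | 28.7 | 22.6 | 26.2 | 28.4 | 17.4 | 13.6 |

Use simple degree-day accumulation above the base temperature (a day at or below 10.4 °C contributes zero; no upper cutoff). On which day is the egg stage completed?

Daily DD above 10.4 °C: 13.0, 5.5, 0.0, 0.0, 18.3, 12.2, 15.8, 18.0, 7.0, 3.2.
Cumulative: 13.0, 18.5, 18.5, 18.5, 36.8, 49.0, 64.8, 82.8, 89.8, 93.0.
The total first reaches 48 DD on day 6.

day 6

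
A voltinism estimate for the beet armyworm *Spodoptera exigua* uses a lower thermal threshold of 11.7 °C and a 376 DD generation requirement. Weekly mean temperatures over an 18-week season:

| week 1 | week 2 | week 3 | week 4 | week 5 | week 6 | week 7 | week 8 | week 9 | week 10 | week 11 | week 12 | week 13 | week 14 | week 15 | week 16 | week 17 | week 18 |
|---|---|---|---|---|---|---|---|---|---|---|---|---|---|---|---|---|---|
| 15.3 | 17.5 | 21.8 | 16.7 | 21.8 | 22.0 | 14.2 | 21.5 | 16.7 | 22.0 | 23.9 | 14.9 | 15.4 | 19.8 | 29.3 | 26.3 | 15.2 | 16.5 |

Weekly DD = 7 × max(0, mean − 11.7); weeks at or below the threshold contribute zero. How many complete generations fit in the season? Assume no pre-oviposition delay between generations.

2 generations

Weekly DD (7 × max(0, T̄ − 11.7)): 25.2, 40.6, 70.7, 35.0, 70.7, 72.1, 17.5, 68.6, 35.0, 72.1, 85.4, 22.4, 25.9, 56.7, 123.2, 102.2, 24.5, 33.6.
Season total = 981.4 DD.
Complete generations = ⌊981.4 / 376⌋ = 2.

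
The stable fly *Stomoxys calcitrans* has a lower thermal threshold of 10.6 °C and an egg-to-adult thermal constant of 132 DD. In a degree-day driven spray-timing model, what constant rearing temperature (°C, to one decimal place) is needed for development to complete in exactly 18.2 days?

Required daily accumulation = 132 / 18.2 = 7.253 DD/day.
T = T_base + 7.253 = 10.6 + 7.253 = 17.853 ≈ 17.9 °C.

17.9 °C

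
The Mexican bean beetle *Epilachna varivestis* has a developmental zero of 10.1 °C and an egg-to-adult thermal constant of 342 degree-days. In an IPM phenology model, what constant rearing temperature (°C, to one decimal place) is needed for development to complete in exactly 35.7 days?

19.7 °C

Required daily accumulation = 342 / 35.7 = 9.580 DD/day.
T = T_base + 9.580 = 10.1 + 9.580 = 19.680 ≈ 19.7 °C.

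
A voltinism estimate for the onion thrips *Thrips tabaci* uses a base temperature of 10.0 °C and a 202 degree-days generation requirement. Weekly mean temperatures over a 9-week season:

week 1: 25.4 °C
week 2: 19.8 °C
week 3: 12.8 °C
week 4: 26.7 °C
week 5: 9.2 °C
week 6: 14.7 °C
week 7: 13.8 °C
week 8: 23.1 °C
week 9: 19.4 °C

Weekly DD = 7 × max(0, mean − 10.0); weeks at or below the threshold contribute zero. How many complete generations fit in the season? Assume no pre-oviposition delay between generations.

Weekly DD (7 × max(0, T̄ − 10.0)): 107.8, 68.6, 19.6, 116.9, 0.0, 32.9, 26.6, 91.7, 65.8.
Season total = 529.9 DD.
Complete generations = ⌊529.9 / 202⌋ = 2.

2 generations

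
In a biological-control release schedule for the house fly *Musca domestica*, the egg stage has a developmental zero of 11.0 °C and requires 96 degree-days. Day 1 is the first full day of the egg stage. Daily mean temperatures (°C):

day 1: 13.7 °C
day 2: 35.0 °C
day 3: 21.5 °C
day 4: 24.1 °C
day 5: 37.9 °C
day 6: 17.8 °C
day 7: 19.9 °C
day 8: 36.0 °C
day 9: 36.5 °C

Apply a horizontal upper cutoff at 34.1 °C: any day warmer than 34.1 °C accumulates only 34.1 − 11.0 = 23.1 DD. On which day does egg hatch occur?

day 8

Daily DD above 11.0 °C (capped at 23.1): 2.7, 23.1, 10.5, 13.1, 23.1, 6.8, 8.9, 23.1, 23.1.
Cumulative: 2.7, 25.8, 36.3, 49.4, 72.5, 79.3, 88.2, 111.3, 134.4.
The total first reaches 96 DD on day 8.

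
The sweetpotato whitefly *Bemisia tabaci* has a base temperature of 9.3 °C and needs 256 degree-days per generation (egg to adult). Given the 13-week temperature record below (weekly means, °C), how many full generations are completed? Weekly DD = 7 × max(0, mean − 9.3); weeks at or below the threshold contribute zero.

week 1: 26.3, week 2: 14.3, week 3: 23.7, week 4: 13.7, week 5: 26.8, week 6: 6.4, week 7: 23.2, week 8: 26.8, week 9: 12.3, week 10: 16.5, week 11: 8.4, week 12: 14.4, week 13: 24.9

Weekly DD (7 × max(0, T̄ − 9.3)): 119.0, 35.0, 100.8, 30.8, 122.5, 0.0, 97.3, 122.5, 21.0, 50.4, 0.0, 35.7, 109.2.
Season total = 844.2 DD.
Complete generations = ⌊844.2 / 256⌋ = 3.

3 generations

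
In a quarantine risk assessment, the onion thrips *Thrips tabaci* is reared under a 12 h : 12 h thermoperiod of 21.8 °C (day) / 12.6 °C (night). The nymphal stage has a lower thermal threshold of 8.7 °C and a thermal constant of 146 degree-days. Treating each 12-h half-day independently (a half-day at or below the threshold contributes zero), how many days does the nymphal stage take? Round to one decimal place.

Day half: max(0, 21.8 − 8.7) × 0.5 = 13.1 × 0.5 = 6.55 DD.
Night half: max(0, 12.6 − 8.7) × 0.5 = 3.9 × 0.5 = 1.95 DD.
Per 24 h: 8.50 DD/day.
Duration = 146 / 8.50 = 17.176 ≈ 17.2 days.

17.2 days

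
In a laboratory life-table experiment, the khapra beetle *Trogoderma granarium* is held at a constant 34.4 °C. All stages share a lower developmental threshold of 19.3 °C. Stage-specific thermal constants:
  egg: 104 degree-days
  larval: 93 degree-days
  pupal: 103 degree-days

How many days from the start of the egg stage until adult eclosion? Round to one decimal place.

Daily accumulation at 34.4 °C = 34.4 − 19.3 = 15.1 DD/day.
Total K = 104 + 93 + 103 = 300 DD.
Total duration = 300 / 15.1 = 19.868 ≈ 19.9 days.

19.9 days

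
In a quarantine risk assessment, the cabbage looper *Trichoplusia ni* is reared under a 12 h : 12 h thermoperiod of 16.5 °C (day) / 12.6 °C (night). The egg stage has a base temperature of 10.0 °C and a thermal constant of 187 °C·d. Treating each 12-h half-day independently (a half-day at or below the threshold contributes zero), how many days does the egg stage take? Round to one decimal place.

Day half: max(0, 16.5 − 10.0) × 0.5 = 6.5 × 0.5 = 3.25 DD.
Night half: max(0, 12.6 − 10.0) × 0.5 = 2.6 × 0.5 = 1.30 DD.
Per 24 h: 4.55 DD/day.
Duration = 187 / 4.55 = 41.099 ≈ 41.1 days.

41.1 days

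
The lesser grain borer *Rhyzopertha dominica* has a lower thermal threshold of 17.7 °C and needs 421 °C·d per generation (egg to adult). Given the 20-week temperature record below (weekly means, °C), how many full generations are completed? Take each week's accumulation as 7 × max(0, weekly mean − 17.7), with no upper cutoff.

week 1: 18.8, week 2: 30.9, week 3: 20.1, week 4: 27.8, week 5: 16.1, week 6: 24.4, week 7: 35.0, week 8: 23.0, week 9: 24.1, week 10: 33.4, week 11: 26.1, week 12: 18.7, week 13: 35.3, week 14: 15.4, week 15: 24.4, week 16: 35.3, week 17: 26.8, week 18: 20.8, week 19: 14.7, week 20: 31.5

2 generations

Weekly DD (7 × max(0, T̄ − 17.7)): 7.7, 92.4, 16.8, 70.7, 0.0, 46.9, 121.1, 37.1, 44.8, 109.9, 58.8, 7.0, 123.2, 0.0, 46.9, 123.2, 63.7, 21.7, 0.0, 96.6.
Season total = 1088.5 DD.
Complete generations = ⌊1088.5 / 421⌋ = 2.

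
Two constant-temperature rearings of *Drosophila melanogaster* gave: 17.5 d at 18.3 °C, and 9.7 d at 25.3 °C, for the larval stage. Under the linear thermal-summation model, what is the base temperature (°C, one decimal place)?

9.6 °C

Under the model K = D·(T − T_b), so D₁·(T₁ − T_b) = D₂·(T₂ − T_b).
17.5·(18.3 − T_b) = 9.7·(25.3 − T_b)
T_b = (17.5·18.3 − 9.7·25.3) / (17.5 − 9.7) = 74.84 / 7.8 = 9.595 °C ≈ 9.6 °C.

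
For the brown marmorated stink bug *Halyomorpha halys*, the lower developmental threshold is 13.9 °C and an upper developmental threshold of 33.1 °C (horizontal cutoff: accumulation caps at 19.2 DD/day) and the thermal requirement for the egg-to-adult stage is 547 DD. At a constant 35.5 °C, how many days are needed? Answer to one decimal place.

Temperature 35.5 °C exceeds the upper threshold, so daily accumulation caps at 33.1 − 13.9 = 19.2 DD/day.
Duration = 547 / 19.2 = 28.490 ≈ 28.5 days.

28.5 days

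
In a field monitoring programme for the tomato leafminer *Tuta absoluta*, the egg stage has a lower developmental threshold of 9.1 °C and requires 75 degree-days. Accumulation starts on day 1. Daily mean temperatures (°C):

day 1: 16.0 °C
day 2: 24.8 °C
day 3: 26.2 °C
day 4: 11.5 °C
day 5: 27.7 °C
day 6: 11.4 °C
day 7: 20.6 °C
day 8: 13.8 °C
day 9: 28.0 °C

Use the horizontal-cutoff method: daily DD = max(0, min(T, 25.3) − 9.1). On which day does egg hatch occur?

day 8

Daily DD above 9.1 °C (capped at 16.2): 6.9, 15.7, 16.2, 2.4, 16.2, 2.3, 11.5, 4.7, 16.2.
Cumulative: 6.9, 22.6, 38.8, 41.2, 57.4, 59.7, 71.2, 75.9, 92.1.
The total first reaches 75 DD on day 8.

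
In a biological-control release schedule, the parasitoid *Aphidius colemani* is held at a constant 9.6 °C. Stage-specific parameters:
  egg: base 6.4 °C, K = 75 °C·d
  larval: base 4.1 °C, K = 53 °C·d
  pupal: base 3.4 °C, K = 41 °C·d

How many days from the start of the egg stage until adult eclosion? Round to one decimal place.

39.7 days

egg: 75 / (9.6 − 6.4) = 75 / 3.2 = 23.438 d.
larval: 53 / (9.6 − 4.1) = 53 / 5.5 = 9.636 d.
pupal: 41 / (9.6 − 3.4) = 41 / 6.2 = 6.613 d.
Sum = 39.687 ≈ 39.7 days.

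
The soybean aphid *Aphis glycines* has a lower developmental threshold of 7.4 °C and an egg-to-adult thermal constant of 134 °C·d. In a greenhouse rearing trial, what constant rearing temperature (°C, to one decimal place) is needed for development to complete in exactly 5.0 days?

34.2 °C

Required daily accumulation = 134 / 5.0 = 26.800 DD/day.
T = T_base + 26.800 = 7.4 + 26.800 = 34.200 ≈ 34.2 °C.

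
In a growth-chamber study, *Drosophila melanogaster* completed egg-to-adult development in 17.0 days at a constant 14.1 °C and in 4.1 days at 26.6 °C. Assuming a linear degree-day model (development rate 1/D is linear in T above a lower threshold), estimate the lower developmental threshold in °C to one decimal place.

10.1 °C

Equal thermal constants: D₁(T₁ − T_b) = D₂(T₂ − T_b).
17.0·(14.1 − T_b) = 4.1·(26.6 − T_b)
T_b = (17.0·14.1 − 4.1·26.6) / (17.0 − 4.1) = 130.64 / 12.9 = 10.127 °C ≈ 10.1 °C.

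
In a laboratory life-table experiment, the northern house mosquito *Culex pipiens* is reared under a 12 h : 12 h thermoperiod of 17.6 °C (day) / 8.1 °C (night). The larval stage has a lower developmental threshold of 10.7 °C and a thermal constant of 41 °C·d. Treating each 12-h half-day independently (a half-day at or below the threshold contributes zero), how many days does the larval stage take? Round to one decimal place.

11.9 days

Day half: max(0, 17.6 − 10.7) × 0.5 = 6.9 × 0.5 = 3.45 DD.
Night half: max(0, 8.1 − 10.7) × 0.5 = 0.0 × 0.5 = 0.00 DD.
Per 24 h: 3.45 DD/day.
Duration = 41 / 3.45 = 11.884 ≈ 11.9 days.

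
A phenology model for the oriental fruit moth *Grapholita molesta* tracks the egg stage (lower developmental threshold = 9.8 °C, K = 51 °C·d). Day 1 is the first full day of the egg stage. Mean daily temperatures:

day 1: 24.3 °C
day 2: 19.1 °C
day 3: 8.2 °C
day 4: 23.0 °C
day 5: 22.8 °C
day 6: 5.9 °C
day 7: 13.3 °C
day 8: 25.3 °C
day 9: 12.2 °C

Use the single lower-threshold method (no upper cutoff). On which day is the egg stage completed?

Daily DD above 9.8 °C: 14.5, 9.3, 0.0, 13.2, 13.0, 0.0, 3.5, 15.5, 2.4.
Cumulative: 14.5, 23.8, 23.8, 37.0, 50.0, 50.0, 53.5, 69.0, 71.4.
The total first reaches 51 DD on day 7.

day 7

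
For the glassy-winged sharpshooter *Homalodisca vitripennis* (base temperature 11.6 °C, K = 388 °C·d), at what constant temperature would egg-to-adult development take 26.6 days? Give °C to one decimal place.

26.2 °C

Required daily accumulation = 388 / 26.6 = 14.586 DD/day.
T = T_base + 14.586 = 11.6 + 14.586 = 26.186 ≈ 26.2 °C.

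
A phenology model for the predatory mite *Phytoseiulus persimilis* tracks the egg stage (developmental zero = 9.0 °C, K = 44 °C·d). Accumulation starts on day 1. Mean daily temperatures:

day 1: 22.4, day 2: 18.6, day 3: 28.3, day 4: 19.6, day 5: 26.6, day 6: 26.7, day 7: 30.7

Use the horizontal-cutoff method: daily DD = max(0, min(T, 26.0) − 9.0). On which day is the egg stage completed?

Daily DD above 9.0 °C (capped at 17.0): 13.4, 9.6, 17.0, 10.6, 17.0, 17.0, 17.0.
Cumulative: 13.4, 23.0, 40.0, 50.6, 67.6, 84.6, 101.6.
The total first reaches 44 DD on day 4.

day 4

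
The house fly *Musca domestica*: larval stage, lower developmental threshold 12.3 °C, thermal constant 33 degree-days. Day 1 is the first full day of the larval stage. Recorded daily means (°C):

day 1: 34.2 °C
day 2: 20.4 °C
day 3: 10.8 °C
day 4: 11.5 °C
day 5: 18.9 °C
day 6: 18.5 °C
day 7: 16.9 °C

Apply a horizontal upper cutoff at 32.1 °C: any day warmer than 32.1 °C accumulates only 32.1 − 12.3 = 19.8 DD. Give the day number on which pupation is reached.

Daily DD above 12.3 °C (capped at 19.8): 19.8, 8.1, 0.0, 0.0, 6.6, 6.2, 4.6.
Cumulative: 19.8, 27.9, 27.9, 27.9, 34.5, 40.7, 45.3.
The total first reaches 33 DD on day 5.

day 5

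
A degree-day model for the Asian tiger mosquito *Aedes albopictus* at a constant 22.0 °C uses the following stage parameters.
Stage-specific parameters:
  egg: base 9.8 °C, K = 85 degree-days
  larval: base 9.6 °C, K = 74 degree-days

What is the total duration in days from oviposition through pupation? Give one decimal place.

egg: 85 / (22.0 − 9.8) = 85 / 12.2 = 6.967 d.
larval: 74 / (22.0 − 9.6) = 74 / 12.4 = 5.968 d.
Sum = 12.935 ≈ 12.9 days.

12.9 days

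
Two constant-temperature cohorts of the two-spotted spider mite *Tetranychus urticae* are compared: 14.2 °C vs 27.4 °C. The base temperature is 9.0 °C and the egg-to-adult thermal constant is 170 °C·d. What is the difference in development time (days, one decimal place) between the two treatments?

At 14.2 °C: 170 / (14.2 − 9.0) = 170 / 5.2 = 32.692 d.
At 27.4 °C: 170 / (27.4 − 9.0) = 170 / 18.4 = 9.239 d.
Difference = |32.692 − 9.239| = 23.453 ≈ 23.5 days.

23.5 days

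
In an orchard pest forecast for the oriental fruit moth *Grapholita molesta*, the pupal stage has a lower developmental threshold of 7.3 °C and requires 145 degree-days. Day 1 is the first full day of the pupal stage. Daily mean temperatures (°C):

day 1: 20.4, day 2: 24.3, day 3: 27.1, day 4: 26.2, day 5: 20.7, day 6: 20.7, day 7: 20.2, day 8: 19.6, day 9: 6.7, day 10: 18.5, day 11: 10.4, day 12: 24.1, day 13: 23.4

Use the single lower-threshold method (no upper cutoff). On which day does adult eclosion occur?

Daily DD above 7.3 °C: 13.1, 17.0, 19.8, 18.9, 13.4, 13.4, 12.9, 12.3, 0.0, 11.2, 3.1, 16.8, 16.1.
Cumulative: 13.1, 30.1, 49.9, 68.8, 82.2, 95.6, 108.5, 120.8, 120.8, 132.0, 135.1, 151.9, 168.0.
The total first reaches 145 DD on day 12.

day 12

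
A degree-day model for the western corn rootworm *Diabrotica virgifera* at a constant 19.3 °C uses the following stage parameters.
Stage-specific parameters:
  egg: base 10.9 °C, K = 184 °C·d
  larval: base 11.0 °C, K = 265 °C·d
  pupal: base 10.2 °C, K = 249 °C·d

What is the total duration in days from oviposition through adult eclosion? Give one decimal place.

81.2 days

egg: 184 / (19.3 − 10.9) = 184 / 8.4 = 21.905 d.
larval: 265 / (19.3 − 11.0) = 265 / 8.3 = 31.928 d.
pupal: 249 / (19.3 − 10.2) = 249 / 9.1 = 27.363 d.
Sum = 81.195 ≈ 81.2 days.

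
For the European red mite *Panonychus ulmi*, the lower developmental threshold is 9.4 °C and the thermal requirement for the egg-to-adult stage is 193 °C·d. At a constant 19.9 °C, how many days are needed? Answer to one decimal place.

18.4 days

Daily accumulation = 19.9 − 9.4 = 10.5 DD/day.
Duration = 193 / 10.5 = 18.381 ≈ 18.4 days.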